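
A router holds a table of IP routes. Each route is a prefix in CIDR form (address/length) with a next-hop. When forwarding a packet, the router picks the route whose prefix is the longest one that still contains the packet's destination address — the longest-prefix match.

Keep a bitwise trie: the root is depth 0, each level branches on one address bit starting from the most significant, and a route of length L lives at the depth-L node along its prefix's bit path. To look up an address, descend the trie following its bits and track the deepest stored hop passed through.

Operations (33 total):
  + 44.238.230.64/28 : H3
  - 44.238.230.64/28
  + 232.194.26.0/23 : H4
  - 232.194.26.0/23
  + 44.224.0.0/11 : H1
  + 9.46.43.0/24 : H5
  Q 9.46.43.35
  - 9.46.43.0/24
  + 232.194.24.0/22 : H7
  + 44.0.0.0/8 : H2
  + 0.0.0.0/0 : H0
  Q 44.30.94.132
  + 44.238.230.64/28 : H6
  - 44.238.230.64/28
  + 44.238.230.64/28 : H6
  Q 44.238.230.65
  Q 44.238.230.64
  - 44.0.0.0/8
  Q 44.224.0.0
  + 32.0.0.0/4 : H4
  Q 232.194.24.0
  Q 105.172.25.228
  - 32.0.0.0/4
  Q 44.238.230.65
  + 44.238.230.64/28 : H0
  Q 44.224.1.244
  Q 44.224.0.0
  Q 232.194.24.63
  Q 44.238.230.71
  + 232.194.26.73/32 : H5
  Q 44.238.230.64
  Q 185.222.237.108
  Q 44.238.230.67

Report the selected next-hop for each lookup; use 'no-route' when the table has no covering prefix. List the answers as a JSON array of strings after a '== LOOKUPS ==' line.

Process each operation:
  add 44.238.230.64/28 -> H3 at depth 28
  - 44.238.230.64/28 clear@28
  add 232.194.26.0/23 -> H4 at depth 23
  - 232.194.26.0/23 clear@23
  add 44.224.0.0/11 -> H1 at depth 11
  add 9.46.43.0/24 -> H5 at depth 24
  ? 9.46.43.35  path d0:-→d1:-→d2:-→d3:-→d4:-→d5:-→d6:-→d7:-→d8:-→d9:-→d10:-→d11:-→d12:-→d13:-→d14:-→d15:-→d16:-→d17:-→d18:-→d19:-→d20:-→d21:-→d22:-→d23:-→d24:H5  best=H5
  - 9.46.43.0/24 clear@24
  add 232.194.24.0/22 -> H7 at depth 22
  add 44.0.0.0/8 -> H2 at depth 8
  add 0.0.0.0/0 -> H0 at depth 0
  ? 44.30.94.132  path d0:H0→d1:-→d2:-→d3:-→d4:-→d5:-→d6:-→d7:-→d8:H2  best=H2
  add 44.238.230.64/28 -> H6 at depth 28
  - 44.238.230.64/28 clear@28
  add 44.238.230.64/28 -> H6 at depth 28
  ? 44.238.230.65  path d0:H0→d1:-→d2:-→d3:-→d4:-→d5:-→d6:-→d7:-→d8:H2→d9:-→d10:-→d11:H1→d12:-→d13:-→d14:-→d15:-→d16:-→d17:-→d18:-→d19:-→d20:-→d21:-→d22:-→d23:-→d24:-→d25:-→d26:-→d27:-→d28:H6  best=H6
  ? 44.238.230.64  path d0:H0→d1:-→d2:-→d3:-→d4:-→d5:-→d6:-→d7:-→d8:H2→d9:-→d10:-→d11:H1→d12:-→d13:-→d14:-→d15:-→d16:-→d17:-→d18:-→d19:-→d20:-→d21:-→d22:-→d23:-→d24:-→d25:-→d26:-→d27:-→d28:H6  best=H6
  - 44.0.0.0/8 clear@8
  ? 44.224.0.0  path d0:H0→d1:-→d2:-→d3:-→d4:-→d5:-→d6:-→d7:-→d8:-→d9:-→d10:-→d11:H1→d12:-  best=H1
  add 32.0.0.0/4 -> H4 at depth 4
  ? 232.194.24.0  path d0:H0→d1:-→d2:-→d3:-→d4:-→d5:-→d6:-→d7:-→d8:-→d9:-→d10:-→d11:-→d12:-→d13:-→d14:-→d15:-→d16:-→d17:-→d18:-→d19:-→d20:-→d21:-→d22:H7  best=H7
  ? 105.172.25.228  path d0:H0→d1:-  best=H0
  - 32.0.0.0/4 clear@4
  ? 44.238.230.65  path d0:H0→d1:-→d2:-→d3:-→d4:-→d5:-→d6:-→d7:-→d8:-→d9:-→d10:-→d11:H1→d12:-→d13:-→d14:-→d15:-→d16:-→d17:-→d18:-→d19:-→d20:-→d21:-→d22:-→d23:-→d24:-→d25:-→d26:-→d27:-→d28:H6  best=H6
  add 44.238.230.64/28 -> H0 at depth 28
  ? 44.224.1.244  path d0:H0→d1:-→d2:-→d3:-→d4:-→d5:-→d6:-→d7:-→d8:-→d9:-→d10:-→d11:H1→d12:-  best=H1
  ? 44.224.0.0  path d0:H0→d1:-→d2:-→d3:-→d4:-→d5:-→d6:-→d7:-→d8:-→d9:-→d10:-→d11:H1→d12:-  best=H1
  ? 232.194.24.63  path d0:H0→d1:-→d2:-→d3:-→d4:-→d5:-→d6:-→d7:-→d8:-→d9:-→d10:-→d11:-→d12:-→d13:-→d14:-→d15:-→d16:-→d17:-→d18:-→d19:-→d20:-→d21:-→d22:H7  best=H7
  ? 44.238.230.71  path d0:H0→d1:-→d2:-→d3:-→d4:-→d5:-→d6:-→d7:-→d8:-→d9:-→d10:-→d11:H1→d12:-→d13:-→d14:-→d15:-→d16:-→d17:-→d18:-→d19:-→d20:-→d21:-→d22:-→d23:-→d24:-→d25:-→d26:-→d27:-→d28:H0  best=H0
  add 232.194.26.73/32 -> H5 at depth 32
  ? 44.238.230.64  path d0:H0→d1:-→d2:-→d3:-→d4:-→d5:-→d6:-→d7:-→d8:-→d9:-→d10:-→d11:H1→d12:-→d13:-→d14:-→d15:-→d16:-→d17:-→d18:-→d19:-→d20:-→d21:-→d22:-→d23:-→d24:-→d25:-→d26:-→d27:-→d28:H0  best=H0
  ? 185.222.237.108  path d0:H0→d1:-  best=H0
  ? 44.238.230.67  path d0:H0→d1:-→d2:-→d3:-→d4:-→d5:-→d6:-→d7:-→d8:-→d9:-→d10:-→d11:H1→d12:-→d13:-→d14:-→d15:-→d16:-→d17:-→d18:-→d19:-→d20:-→d21:-→d22:-→d23:-→d24:-→d25:-→d26:-→d27:-→d28:H0  best=H0

== LOOKUPS ==
["H5","H2","H6","H6","H1","H7","H0","H6","H1","H1","H7","H0","H0","H0","H0"]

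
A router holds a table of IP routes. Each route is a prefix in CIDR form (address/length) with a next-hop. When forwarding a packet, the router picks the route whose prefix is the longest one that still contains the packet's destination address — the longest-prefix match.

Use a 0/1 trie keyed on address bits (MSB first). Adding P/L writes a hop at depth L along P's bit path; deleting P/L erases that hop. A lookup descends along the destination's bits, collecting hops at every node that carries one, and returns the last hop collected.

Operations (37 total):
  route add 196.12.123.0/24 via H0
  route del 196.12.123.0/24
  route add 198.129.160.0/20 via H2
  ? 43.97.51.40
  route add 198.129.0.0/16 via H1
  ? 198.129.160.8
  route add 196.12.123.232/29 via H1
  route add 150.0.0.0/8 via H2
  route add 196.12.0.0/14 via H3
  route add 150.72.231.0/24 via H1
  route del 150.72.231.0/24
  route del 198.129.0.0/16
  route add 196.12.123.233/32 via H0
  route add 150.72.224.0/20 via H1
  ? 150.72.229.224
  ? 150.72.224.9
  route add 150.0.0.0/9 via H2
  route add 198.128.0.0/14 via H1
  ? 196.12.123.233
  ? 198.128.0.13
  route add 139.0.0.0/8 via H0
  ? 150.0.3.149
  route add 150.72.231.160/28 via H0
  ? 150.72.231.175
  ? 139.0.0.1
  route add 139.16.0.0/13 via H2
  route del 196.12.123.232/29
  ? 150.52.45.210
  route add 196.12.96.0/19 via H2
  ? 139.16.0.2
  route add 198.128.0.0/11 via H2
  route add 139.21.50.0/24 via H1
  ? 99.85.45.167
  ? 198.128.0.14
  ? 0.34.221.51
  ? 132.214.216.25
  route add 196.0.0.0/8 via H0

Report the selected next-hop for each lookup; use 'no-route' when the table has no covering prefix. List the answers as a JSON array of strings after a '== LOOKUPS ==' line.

Trace:
  + 196.12.123.0/24 (H0) depth=24
  - 196.12.123.0/24 clear@24
  + 198.129.160.0/20 (H2) depth=20
  ? 43.97.51.40  path d0:-  best=no-route
  + 198.129.0.0/16 (H1) depth=16
  ? 198.129.160.8  path d0:-→d1:-→d2:-→d3:-→d4:-→d5:-→d6:-→d7:-→d8:-→d9:-→d10:-→d11:-→d12:-→d13:-→d14:-→d15:-→d16:H1→d17:-→d18:-→d19:-→d20:H2  best=H2
  + 196.12.123.232/29 (H1) depth=29
  + 150.0.0.0/8 (H2) depth=8
  + 196.12.0.0/14 (H3) depth=14
  + 150.72.231.0/24 (H1) depth=24
  - 150.72.231.0/24 clear@24
  - 198.129.0.0/16 clear@16
  + 196.12.123.233/32 (H0) depth=32
  + 150.72.224.0/20 (H1) depth=20
  ? 150.72.229.224  path d0:-→d1:-→d2:-→d3:-→d4:-→d5:-→d6:-→d7:-→d8:H2→d9:-→d10:-→d11:-→d12:-→d13:-→d14:-→d15:-→d16:-→d17:-→d18:-→d19:-→d20:H1→d21:-→d22:-  best=H1
  ? 150.72.224.9  path d0:-→d1:-→d2:-→d3:-→d4:-→d5:-→d6:-→d7:-→d8:H2→d9:-→d10:-→d11:-→d12:-→d13:-→d14:-→d15:-→d16:-→d17:-→d18:-→d19:-→d20:H1→d21:-  best=H1
  + 150.0.0.0/9 (H2) depth=9
  + 198.128.0.0/14 (H1) depth=14
  ? 196.12.123.233  path d0:-→d1:-→d2:-→d3:-→d4:-→d5:-→d6:-→d7:-→d8:-→d9:-→d10:-→d11:-→d12:-→d13:-→d14:H3→d15:-→d16:-→d17:-→d18:-→d19:-→d20:-→d21:-→d22:-→d23:-→d24:-→d25:-→d26:-→d27:-→d28:-→d29:H1→d30:-→d31:-→d32:H0  best=H0
  ? 198.128.0.13  path d0:-→d1:-→d2:-→d3:-→d4:-→d5:-→d6:-→d7:-→d8:-→d9:-→d10:-→d11:-→d12:-→d13:-→d14:H1→d15:-  best=H1
  + 139.0.0.0/8 (H0) depth=8
  ? 150.0.3.149  path d0:-→d1:-→d2:-→d3:-→d4:-→d5:-→d6:-→d7:-→d8:H2→d9:H2  best=H2
  + 150.72.231.160/28 (H0) depth=28
  ? 150.72.231.175  path d0:-→d1:-→d2:-→d3:-→d4:-→d5:-→d6:-→d7:-→d8:H2→d9:H2→d10:-→d11:-→d12:-→d13:-→d14:-→d15:-→d16:-→d17:-→d18:-→d19:-→d20:H1→d21:-→d22:-→d23:-→d24:-→d25:-→d26:-→d27:-→d28:H0  best=H0
  ? 139.0.0.1  path d0:-→d1:-→d2:-→d3:-→d4:-→d5:-→d6:-→d7:-→d8:H0  best=H0
  + 139.16.0.0/13 (H2) depth=13
  - 196.12.123.232/29 clear@29
  ? 150.52.45.210  path d0:-→d1:-→d2:-→d3:-→d4:-→d5:-→d6:-→d7:-→d8:H2→d9:H2  best=H2
  + 196.12.96.0/19 (H2) depth=19
  ? 139.16.0.2  path d0:-→d1:-→d2:-→d3:-→d4:-→d5:-→d6:-→d7:-→d8:H0→d9:-→d10:-→d11:-→d12:-→d13:H2  best=H2
  + 198.128.0.0/11 (H2) depth=11
  + 139.21.50.0/24 (H1) depth=24
  ? 99.85.45.167  path d0:-  best=no-route
  ? 198.128.0.14  path d0:-→d1:-→d2:-→d3:-→d4:-→d5:-→d6:-→d7:-→d8:-→d9:-→d10:-→d11:H2→d12:-→d13:-→d14:H1→d15:-  best=H1
  ? 0.34.221.51  path d0:-  best=no-route
  ? 132.214.216.25  path d0:-→d1:-→d2:-→d3:-→d4:-  best=no-route
  + 196.0.0.0/8 (H0) depth=8

== LOOKUPS ==
["no-route","H2","H1","H1","H0","H1","H2","H0","H0","H2","H2","no-route","H1","no-route","no-route"]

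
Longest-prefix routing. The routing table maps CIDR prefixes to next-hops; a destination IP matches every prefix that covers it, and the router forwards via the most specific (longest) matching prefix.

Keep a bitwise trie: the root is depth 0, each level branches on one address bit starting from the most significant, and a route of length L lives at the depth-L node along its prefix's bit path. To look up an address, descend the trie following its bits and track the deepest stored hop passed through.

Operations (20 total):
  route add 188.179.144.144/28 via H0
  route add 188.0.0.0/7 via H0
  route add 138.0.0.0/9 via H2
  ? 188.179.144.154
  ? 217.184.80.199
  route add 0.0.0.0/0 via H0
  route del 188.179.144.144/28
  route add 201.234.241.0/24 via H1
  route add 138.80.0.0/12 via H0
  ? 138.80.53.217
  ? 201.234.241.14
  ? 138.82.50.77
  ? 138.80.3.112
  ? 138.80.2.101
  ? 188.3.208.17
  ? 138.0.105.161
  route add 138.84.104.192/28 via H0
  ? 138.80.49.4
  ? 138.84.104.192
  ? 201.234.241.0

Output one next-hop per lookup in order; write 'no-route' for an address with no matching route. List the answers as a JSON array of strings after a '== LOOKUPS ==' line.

Process each operation:
  add 188.179.144.144/28 -> H0 at depth 28
  add 188.0.0.0/7 -> H0 at depth 7
  add 138.0.0.0/9 -> H2 at depth 9
  Q 188.179.144.154: descend 1011110010110011100100001001 ; hops seen [H0,H0] ; pick H0
  Q 217.184.80.199: descend 1 ; hops seen [∅] ; pick no-route
  add 0.0.0.0/0 -> H0 at depth 0
  - 188.179.144.144/28 clear@28
  add 201.234.241.0/24 -> H1 at depth 24
  add 138.80.0.0/12 -> H0 at depth 12
  Q 138.80.53.217: descend 100010100101 ; hops seen [H0,H2,H0] ; pick H0
  Q 201.234.241.14: descend 110010011110101011110001 ; hops seen [H0,H1] ; pick H1
  Q 138.82.50.77: descend 100010100101 ; hops seen [H0,H2,H0] ; pick H0
  Q 138.80.3.112: descend 100010100101 ; hops seen [H0,H2,H0] ; pick H0
  Q 138.80.2.101: descend 100010100101 ; hops seen [H0,H2,H0] ; pick H0
  Q 188.3.208.17: descend 10111100 ; hops seen [H0,H0] ; pick H0
  Q 138.0.105.161: descend 100010100 ; hops seen [H0,H2] ; pick H2
  add 138.84.104.192/28 -> H0 at depth 28
  Q 138.80.49.4: descend 1000101001010 ; hops seen [H0,H2,H0] ; pick H0
  Q 138.84.104.192: descend 1000101001010100011010001100 ; hops seen [H0,H2,H0,H0] ; pick H0
  Q 201.234.241.0: descend 110010011110101011110001 ; hops seen [H0,H1] ; pick H1

== LOOKUPS ==
["H0","no-route","H0","H1","H0","H0","H0","H0","H2","H0","H0","H1"]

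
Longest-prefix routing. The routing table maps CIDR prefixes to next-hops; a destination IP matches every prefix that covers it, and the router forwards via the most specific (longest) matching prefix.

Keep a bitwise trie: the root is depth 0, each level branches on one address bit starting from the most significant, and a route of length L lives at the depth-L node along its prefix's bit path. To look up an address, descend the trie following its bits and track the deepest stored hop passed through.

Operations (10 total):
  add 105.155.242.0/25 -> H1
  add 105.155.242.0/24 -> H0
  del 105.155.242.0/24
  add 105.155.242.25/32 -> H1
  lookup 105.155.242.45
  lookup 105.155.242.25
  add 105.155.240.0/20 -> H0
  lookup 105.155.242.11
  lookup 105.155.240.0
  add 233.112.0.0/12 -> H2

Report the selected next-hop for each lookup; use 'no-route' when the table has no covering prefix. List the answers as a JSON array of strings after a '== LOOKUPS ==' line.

Trace:
  + 105.155.242.0/25 (H1) depth=25
  + 105.155.242.0/24 (H0) depth=24
  del 105.155.242.0/24 (clear depth 24)
  + 105.155.242.25/32 (H1) depth=32
  Q 105.155.242.45: descend 01101001100110111111001000 ; hops seen [H1] ; pick H1
  Q 105.155.242.25: descend 01101001100110111111001000011001 ; hops seen [H1,H1] ; pick H1
  + 105.155.240.0/20 (H0) depth=20
  Q 105.155.242.11: descend 011010011001101111110010000 ; hops seen [H0,H1] ; pick H1
  Q 105.155.240.0: descend 0110100110011011111100 ; hops seen [H0] ; pick H0
  + 233.112.0.0/12 (H2) depth=12

== LOOKUPS ==
["H1","H1","H1","H0"]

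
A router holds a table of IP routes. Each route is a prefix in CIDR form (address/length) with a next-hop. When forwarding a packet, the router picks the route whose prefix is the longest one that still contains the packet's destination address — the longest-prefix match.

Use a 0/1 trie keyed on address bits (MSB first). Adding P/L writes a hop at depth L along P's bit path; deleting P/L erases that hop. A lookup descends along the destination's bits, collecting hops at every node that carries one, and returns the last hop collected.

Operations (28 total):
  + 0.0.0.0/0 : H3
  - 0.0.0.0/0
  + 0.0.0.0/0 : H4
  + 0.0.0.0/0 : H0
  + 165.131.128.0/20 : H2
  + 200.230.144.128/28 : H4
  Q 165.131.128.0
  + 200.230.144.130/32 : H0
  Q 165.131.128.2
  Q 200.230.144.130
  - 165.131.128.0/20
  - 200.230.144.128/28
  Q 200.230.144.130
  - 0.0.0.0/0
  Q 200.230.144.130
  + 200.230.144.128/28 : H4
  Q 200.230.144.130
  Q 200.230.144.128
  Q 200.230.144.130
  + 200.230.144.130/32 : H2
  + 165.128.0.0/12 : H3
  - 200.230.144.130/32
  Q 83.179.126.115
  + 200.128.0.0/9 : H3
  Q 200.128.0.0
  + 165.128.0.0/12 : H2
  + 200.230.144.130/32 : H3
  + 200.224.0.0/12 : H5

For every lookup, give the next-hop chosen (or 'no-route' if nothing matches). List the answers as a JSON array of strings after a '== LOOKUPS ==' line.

Process each operation:
  + 0.0.0.0/0 (H3) depth=0
  del 0.0.0.0/0 (clear depth 0)
  + 0.0.0.0/0 (H4) depth=0
  + 0.0.0.0/0 (H0) depth=0
  + 165.131.128.0/20 (H2) depth=20
  + 200.230.144.128/28 (H4) depth=28
  lookup 165.131.128.0: bits 10100101100000111000 walk d0:H0→d1:-→d2:-→d3:-→d4:-→d5:-→d6:-→d7:-→d8:-→d9:-→d10:-→d11:-→d12:-→d13:-→d14:-→d15:-→d16:-→d17:-→d18:-→d19:-→d20:H2 -> H2
  + 200.230.144.130/32 (H0) depth=32
  lookup 165.131.128.2: bits 10100101100000111000 walk d0:H0→d1:-→d2:-→d3:-→d4:-→d5:-→d6:-→d7:-→d8:-→d9:-→d10:-→d11:-→d12:-→d13:-→d14:-→d15:-→d16:-→d17:-→d18:-→d19:-→d20:H2 -> H2
  lookup 200.230.144.130: bits 11001000111001101001000010000010 walk d0:H0→d1:-→d2:-→d3:-→d4:-→d5:-→d6:-→d7:-→d8:-→d9:-→d10:-→d11:-→d12:-→d13:-→d14:-→d15:-→d16:-→d17:-→d18:-→d19:-→d20:-→d21:-→d22:-→d23:-→d24:-→d25:-→d26:-→d27:-→d28:H4→d29:-→d30:-→d31:-→d32:H0 -> H0
  del 165.131.128.0/20 (clear depth 20)
  del 200.230.144.128/28 (clear depth 28)
  lookup 200.230.144.130: bits 11001000111001101001000010000010 walk d0:H0→d1:-→d2:-→d3:-→d4:-→d5:-→d6:-→d7:-→d8:-→d9:-→d10:-→d11:-→d12:-→d13:-→d14:-→d15:-→d16:-→d17:-→d18:-→d19:-→d20:-→d21:-→d22:-→d23:-→d24:-→d25:-→d26:-→d27:-→d28:-→d29:-→d30:-→d31:-→d32:H0 -> H0
  del 0.0.0.0/0 (clear depth 0)
  lookup 200.230.144.130: bits 11001000111001101001000010000010 walk d0:-→d1:-→d2:-→d3:-→d4:-→d5:-→d6:-→d7:-→d8:-→d9:-→d10:-→d11:-→d12:-→d13:-→d14:-→d15:-→d16:-→d17:-→d18:-→d19:-→d20:-→d21:-→d22:-→d23:-→d24:-→d25:-→d26:-→d27:-→d28:-→d29:-→d30:-→d31:-→d32:H0 -> H0
  + 200.230.144.128/28 (H4) depth=28
  lookup 200.230.144.130: bits 11001000111001101001000010000010 walk d0:-→d1:-→d2:-→d3:-→d4:-→d5:-→d6:-→d7:-→d8:-→d9:-→d10:-→d11:-→d12:-→d13:-→d14:-→d15:-→d16:-→d17:-→d18:-→d19:-→d20:-→d21:-→d22:-→d23:-→d24:-→d25:-→d26:-→d27:-→d28:H4→d29:-→d30:-→d31:-→d32:H0 -> H0
  lookup 200.230.144.128: bits 110010001110011010010000100000 walk d0:-→d1:-→d2:-→d3:-→d4:-→d5:-→d6:-→d7:-→d8:-→d9:-→d10:-→d11:-→d12:-→d13:-→d14:-→d15:-→d16:-→d17:-→d18:-→d19:-→d20:-→d21:-→d22:-→d23:-→d24:-→d25:-→d26:-→d27:-→d28:H4→d29:-→d30:- -> H4
  lookup 200.230.144.130: bits 11001000111001101001000010000010 walk d0:-→d1:-→d2:-→d3:-→d4:-→d5:-→d6:-→d7:-→d8:-→d9:-→d10:-→d11:-→d12:-→d13:-→d14:-→d15:-→d16:-→d17:-→d18:-→d19:-→d20:-→d21:-→d22:-→d23:-→d24:-→d25:-→d26:-→d27:-→d28:H4→d29:-→d30:-→d31:-→d32:H0 -> H0
  + 200.230.144.130/32 (H2) depth=32
  + 165.128.0.0/12 (H3) depth=12
  del 200.230.144.130/32 (clear depth 32)
  lookup 83.179.126.115: bits ε walk d0:- -> no-route
  + 200.128.0.0/9 (H3) depth=9
  lookup 200.128.0.0: bits 110010001 walk d0:-→d1:-→d2:-→d3:-→d4:-→d5:-→d6:-→d7:-→d8:-→d9:H3 -> H3
  + 165.128.0.0/12 (H2) depth=12
  + 200.230.144.130/32 (H3) depth=32
  + 200.224.0.0/12 (H5) depth=12

== LOOKUPS ==
["H2","H2","H0","H0","H0","H0","H4","H0","no-route","H3"]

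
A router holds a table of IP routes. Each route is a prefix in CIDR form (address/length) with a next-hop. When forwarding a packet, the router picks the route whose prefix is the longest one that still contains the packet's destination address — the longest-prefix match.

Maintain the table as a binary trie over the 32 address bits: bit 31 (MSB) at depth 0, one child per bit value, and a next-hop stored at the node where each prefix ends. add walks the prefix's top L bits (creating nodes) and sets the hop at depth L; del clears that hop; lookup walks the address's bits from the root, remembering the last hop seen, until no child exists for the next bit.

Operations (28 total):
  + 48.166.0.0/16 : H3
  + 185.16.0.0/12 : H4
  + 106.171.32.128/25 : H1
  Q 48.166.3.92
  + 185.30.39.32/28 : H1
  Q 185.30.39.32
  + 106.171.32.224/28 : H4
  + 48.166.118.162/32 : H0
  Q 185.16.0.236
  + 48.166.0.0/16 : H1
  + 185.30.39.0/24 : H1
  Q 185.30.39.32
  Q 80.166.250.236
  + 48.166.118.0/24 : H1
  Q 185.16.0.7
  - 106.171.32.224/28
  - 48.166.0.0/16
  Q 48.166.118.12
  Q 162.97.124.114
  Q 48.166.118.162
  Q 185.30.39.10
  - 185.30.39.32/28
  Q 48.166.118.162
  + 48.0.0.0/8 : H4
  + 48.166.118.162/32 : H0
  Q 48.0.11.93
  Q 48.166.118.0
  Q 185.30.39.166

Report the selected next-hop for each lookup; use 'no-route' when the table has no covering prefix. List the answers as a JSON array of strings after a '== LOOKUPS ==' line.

Apply in order:
  + 48.166.0.0/16 (H3) depth=16
  + 185.16.0.0/12 (H4) depth=12
  + 106.171.32.128/25 (H1) depth=25
  lookup 48.166.3.92: bits 0011000010100110 walk d0:-→d1:-→d2:-→d3:-→d4:-→d5:-→d6:-→d7:-→d8:-→d9:-→d10:-→d11:-→d12:-→d13:-→d14:-→d15:-→d16:H3 -> H3
  + 185.30.39.32/28 (H1) depth=28
  lookup 185.30.39.32: bits 1011100100011110001001110010 walk d0:-→d1:-→d2:-→d3:-→d4:-→d5:-→d6:-→d7:-→d8:-→d9:-→d10:-→d11:-→d12:H4→d13:-→d14:-→d15:-→d16:-→d17:-→d18:-→d19:-→d20:-→d21:-→d22:-→d23:-→d24:-→d25:-→d26:-→d27:-→d28:H1 -> H1
  + 106.171.32.224/28 (H4) depth=28
  + 48.166.118.162/32 (H0) depth=32
  lookup 185.16.0.236: bits 101110010001 walk d0:-→d1:-→d2:-→d3:-→d4:-→d5:-→d6:-→d7:-→d8:-→d9:-→d10:-→d11:-→d12:H4 -> H4
  + 48.166.0.0/16 (H1) depth=16
  + 185.30.39.0/24 (H1) depth=24
  lookup 185.30.39.32: bits 1011100100011110001001110010 walk d0:-→d1:-→d2:-→d3:-→d4:-→d5:-→d6:-→d7:-→d8:-→d9:-→d10:-→d11:-→d12:H4→d13:-→d14:-→d15:-→d16:-→d17:-→d18:-→d19:-→d20:-→d21:-→d22:-→d23:-→d24:H1→d25:-→d26:-→d27:-→d28:H1 -> H1
  lookup 80.166.250.236: bits 01 walk d0:-→d1:-→d2:- -> no-route
  + 48.166.118.0/24 (H1) depth=24
  lookup 185.16.0.7: bits 101110010001 walk d0:-→d1:-→d2:-→d3:-→d4:-→d5:-→d6:-→d7:-→d8:-→d9:-→d10:-→d11:-→d12:H4 -> H4
  del 106.171.32.224/28 (clear depth 28)
  del 48.166.0.0/16 (clear depth 16)
  lookup 48.166.118.12: bits 001100001010011001110110 walk d0:-→d1:-→d2:-→d3:-→d4:-→d5:-→d6:-→d7:-→d8:-→d9:-→d10:-→d11:-→d12:-→d13:-→d14:-→d15:-→d16:-→d17:-→d18:-→d19:-→d20:-→d21:-→d22:-→d23:-→d24:H1 -> H1
  lookup 162.97.124.114: bits 101 walk d0:-→d1:-→d2:-→d3:- -> no-route
  lookup 48.166.118.162: bits 00110000101001100111011010100010 walk d0:-→d1:-→d2:-→d3:-→d4:-→d5:-→d6:-→d7:-→d8:-→d9:-→d10:-→d11:-→d12:-→d13:-→d14:-→d15:-→d16:-→d17:-→d18:-→d19:-→d20:-→d21:-→d22:-→d23:-→d24:H1→d25:-→d26:-→d27:-→d28:-→d29:-→d30:-→d31:-→d32:H0 -> H0
  lookup 185.30.39.10: bits 10111001000111100010011100 walk d0:-→d1:-→d2:-→d3:-→d4:-→d5:-→d6:-→d7:-→d8:-→d9:-→d10:-→d11:-→d12:H4→d13:-→d14:-→d15:-→d16:-→d17:-→d18:-→d19:-→d20:-→d21:-→d22:-→d23:-→d24:H1→d25:-→d26:- -> H1
  del 185.30.39.32/28 (clear depth 28)
  lookup 48.166.118.162: bits 00110000101001100111011010100010 walk d0:-→d1:-→d2:-→d3:-→d4:-→d5:-→d6:-→d7:-→d8:-→d9:-→d10:-→d11:-→d12:-→d13:-→d14:-→d15:-→d16:-→d17:-→d18:-→d19:-→d20:-→d21:-→d22:-→d23:-→d24:H1→d25:-→d26:-→d27:-→d28:-→d29:-→d30:-→d31:-→d32:H0 -> H0
  + 48.0.0.0/8 (H4) depth=8
  + 48.166.118.162/32 (H0) depth=32
  lookup 48.0.11.93: bits 00110000 walk d0:-→d1:-→d2:-→d3:-→d4:-→d5:-→d6:-→d7:-→d8:H4 -> H4
  lookup 48.166.118.0: bits 001100001010011001110110 walk d0:-→d1:-→d2:-→d3:-→d4:-→d5:-→d6:-→d7:-→d8:H4→d9:-→d10:-→d11:-→d12:-→d13:-→d14:-→d15:-→d16:-→d17:-→d18:-→d19:-→d20:-→d21:-→d22:-→d23:-→d24:H1 -> H1
  lookup 185.30.39.166: bits 101110010001111000100111 walk d0:-→d1:-→d2:-→d3:-→d4:-→d5:-→d6:-→d7:-→d8:-→d9:-→d10:-→d11:-→d12:H4→d13:-→d14:-→d15:-→d16:-→d17:-→d18:-→d19:-→d20:-→d21:-→d22:-→d23:-→d24:H1 -> H1

== LOOKUPS ==
["H3","H1","H4","H1","no-route","H4","H1","no-route","H0","H1","H0","H4","H1","H1"]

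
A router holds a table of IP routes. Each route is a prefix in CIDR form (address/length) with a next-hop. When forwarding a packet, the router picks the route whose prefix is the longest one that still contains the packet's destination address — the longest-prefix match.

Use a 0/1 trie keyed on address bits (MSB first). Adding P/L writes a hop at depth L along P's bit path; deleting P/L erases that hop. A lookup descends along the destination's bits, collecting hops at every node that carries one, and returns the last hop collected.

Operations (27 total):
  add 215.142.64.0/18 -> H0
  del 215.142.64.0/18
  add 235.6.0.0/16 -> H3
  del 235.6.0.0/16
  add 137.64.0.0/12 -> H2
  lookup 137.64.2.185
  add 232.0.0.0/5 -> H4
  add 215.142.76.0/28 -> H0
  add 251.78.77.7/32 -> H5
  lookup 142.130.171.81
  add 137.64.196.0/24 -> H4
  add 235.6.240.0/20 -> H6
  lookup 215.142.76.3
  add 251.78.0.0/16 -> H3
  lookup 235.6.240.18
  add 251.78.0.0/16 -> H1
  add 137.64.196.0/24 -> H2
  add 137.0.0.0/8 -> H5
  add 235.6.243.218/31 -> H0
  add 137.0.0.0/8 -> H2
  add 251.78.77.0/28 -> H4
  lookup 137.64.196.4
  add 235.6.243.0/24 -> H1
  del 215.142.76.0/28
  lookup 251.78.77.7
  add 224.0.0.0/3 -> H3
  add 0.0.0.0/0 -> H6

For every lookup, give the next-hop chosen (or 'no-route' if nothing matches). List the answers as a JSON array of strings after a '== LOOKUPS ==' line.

Apply in order:
  + 215.142.64.0/18 (H0) depth=18
  - 215.142.64.0/18 clear@18
  + 235.6.0.0/16 (H3) depth=16
  - 235.6.0.0/16 clear@16
  + 137.64.0.0/12 (H2) depth=12
  ? 137.64.2.185  path d0:-→d1:-→d2:-→d3:-→d4:-→d5:-→d6:-→d7:-→d8:-→d9:-→d10:-→d11:-→d12:H2  best=H2
  + 232.0.0.0/5 (H4) depth=5
  + 215.142.76.0/28 (H0) depth=28
  + 251.78.77.7/32 (H5) depth=32
  ? 142.130.171.81  path d0:-→d1:-→d2:-→d3:-→d4:-→d5:-  best=no-route
  + 137.64.196.0/24 (H4) depth=24
  + 235.6.240.0/20 (H6) depth=20
  ? 215.142.76.3  path d0:-→d1:-→d2:-→d3:-→d4:-→d5:-→d6:-→d7:-→d8:-→d9:-→d10:-→d11:-→d12:-→d13:-→d14:-→d15:-→d16:-→d17:-→d18:-→d19:-→d20:-→d21:-→d22:-→d23:-→d24:-→d25:-→d26:-→d27:-→d28:H0  best=H0
  + 251.78.0.0/16 (H3) depth=16
  ? 235.6.240.18  path d0:-→d1:-→d2:-→d3:-→d4:-→d5:H4→d6:-→d7:-→d8:-→d9:-→d10:-→d11:-→d12:-→d13:-→d14:-→d15:-→d16:-→d17:-→d18:-→d19:-→d20:H6  best=H6
  + 251.78.0.0/16 (H1) depth=16
  + 137.64.196.0/24 (H2) depth=24
  + 137.0.0.0/8 (H5) depth=8
  + 235.6.243.218/31 (H0) depth=31
  + 137.0.0.0/8 (H2) depth=8
  + 251.78.77.0/28 (H4) depth=28
  ? 137.64.196.4  path d0:-→d1:-→d2:-→d3:-→d4:-→d5:-→d6:-→d7:-→d8:H2→d9:-→d10:-→d11:-→d12:H2→d13:-→d14:-→d15:-→d16:-→d17:-→d18:-→d19:-→d20:-→d21:-→d22:-→d23:-→d24:H2  best=H2
  + 235.6.243.0/24 (H1) depth=24
  - 215.142.76.0/28 clear@28
  ? 251.78.77.7  path d0:-→d1:-→d2:-→d3:-→d4:-→d5:-→d6:-→d7:-→d8:-→d9:-→d10:-→d11:-→d12:-→d13:-→d14:-→d15:-→d16:H1→d17:-→d18:-→d19:-→d20:-→d21:-→d22:-→d23:-→d24:-→d25:-→d26:-→d27:-→d28:H4→d29:-→d30:-→d31:-→d32:H5  best=H5
  + 224.0.0.0/3 (H3) depth=3
  + 0.0.0.0/0 (H6) depth=0

== LOOKUPS ==
["H2","no-route","H0","H6","H2","H5"]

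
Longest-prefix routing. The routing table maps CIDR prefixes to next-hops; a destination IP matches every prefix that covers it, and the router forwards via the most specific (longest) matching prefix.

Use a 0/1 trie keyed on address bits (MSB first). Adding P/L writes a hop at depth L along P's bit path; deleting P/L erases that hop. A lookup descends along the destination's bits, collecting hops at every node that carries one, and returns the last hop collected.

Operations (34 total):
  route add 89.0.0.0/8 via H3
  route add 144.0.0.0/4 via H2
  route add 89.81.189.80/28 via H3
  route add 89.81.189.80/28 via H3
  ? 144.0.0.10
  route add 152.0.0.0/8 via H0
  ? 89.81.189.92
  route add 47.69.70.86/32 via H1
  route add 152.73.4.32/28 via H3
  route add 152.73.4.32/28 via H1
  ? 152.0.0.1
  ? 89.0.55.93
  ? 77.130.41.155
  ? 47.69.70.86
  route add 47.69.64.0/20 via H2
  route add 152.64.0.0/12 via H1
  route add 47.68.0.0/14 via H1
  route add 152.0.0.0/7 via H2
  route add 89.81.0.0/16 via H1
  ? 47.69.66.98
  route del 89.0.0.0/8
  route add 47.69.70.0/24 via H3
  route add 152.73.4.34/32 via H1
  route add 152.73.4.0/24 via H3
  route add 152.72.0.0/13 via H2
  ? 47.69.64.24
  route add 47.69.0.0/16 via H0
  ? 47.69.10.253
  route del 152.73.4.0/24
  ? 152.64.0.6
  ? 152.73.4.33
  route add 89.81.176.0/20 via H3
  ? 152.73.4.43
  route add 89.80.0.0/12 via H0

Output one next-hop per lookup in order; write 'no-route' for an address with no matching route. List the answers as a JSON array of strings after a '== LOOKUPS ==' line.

Trace:
  + 89.0.0.0/8 (H3) depth=8
  + 144.0.0.0/4 (H2) depth=4
  + 89.81.189.80/28 (H3) depth=28
  + 89.81.189.80/28 (H3) depth=28
  Q 144.0.0.10: descend 1001 ; hops seen [H2] ; pick H2
  + 152.0.0.0/8 (H0) depth=8
  Q 89.81.189.92: descend 0101100101010001101111010101 ; hops seen [H3,H3] ; pick H3
  + 47.69.70.86/32 (H1) depth=32
  + 152.73.4.32/28 (H3) depth=28
  + 152.73.4.32/28 (H1) depth=28
  Q 152.0.0.1: descend 100110000 ; hops seen [H2,H0] ; pick H0
  Q 89.0.55.93: descend 010110010 ; hops seen [H3] ; pick H3
  Q 77.130.41.155: descend 010 ; hops seen [∅] ; pick no-route
  Q 47.69.70.86: descend 00101111010001010100011001010110 ; hops seen [H1] ; pick H1
  + 47.69.64.0/20 (H2) depth=20
  + 152.64.0.0/12 (H1) depth=12
  + 47.68.0.0/14 (H1) depth=14
  + 152.0.0.0/7 (H2) depth=7
  + 89.81.0.0/16 (H1) depth=16
  Q 47.69.66.98: descend 001011110100010101000 ; hops seen [H1,H2] ; pick H2
  - 89.0.0.0/8 clear@8
  + 47.69.70.0/24 (H3) depth=24
  + 152.73.4.34/32 (H1) depth=32
  + 152.73.4.0/24 (H3) depth=24
  + 152.72.0.0/13 (H2) depth=13
  Q 47.69.64.24: descend 001011110100010101000 ; hops seen [H1,H2] ; pick H2
  + 47.69.0.0/16 (H0) depth=16
  Q 47.69.10.253: descend 00101111010001010 ; hops seen [H1,H0] ; pick H0
  - 152.73.4.0/24 clear@24
  Q 152.64.0.6: descend 100110000100 ; hops seen [H2,H2,H0,H1] ; pick H1
  Q 152.73.4.33: descend 100110000100100100000100001000 ; hops seen [H2,H2,H0,H1,H2,H1] ; pick H1
  + 89.81.176.0/20 (H3) depth=20
  Q 152.73.4.43: descend 1001100001001001000001000010 ; hops seen [H2,H2,H0,H1,H2,H1] ; pick H1
  + 89.80.0.0/12 (H0) depth=12

== LOOKUPS ==
["H2","H3","H0","H3","no-route","H1","H2","H2","H0","H1","H1","H1"]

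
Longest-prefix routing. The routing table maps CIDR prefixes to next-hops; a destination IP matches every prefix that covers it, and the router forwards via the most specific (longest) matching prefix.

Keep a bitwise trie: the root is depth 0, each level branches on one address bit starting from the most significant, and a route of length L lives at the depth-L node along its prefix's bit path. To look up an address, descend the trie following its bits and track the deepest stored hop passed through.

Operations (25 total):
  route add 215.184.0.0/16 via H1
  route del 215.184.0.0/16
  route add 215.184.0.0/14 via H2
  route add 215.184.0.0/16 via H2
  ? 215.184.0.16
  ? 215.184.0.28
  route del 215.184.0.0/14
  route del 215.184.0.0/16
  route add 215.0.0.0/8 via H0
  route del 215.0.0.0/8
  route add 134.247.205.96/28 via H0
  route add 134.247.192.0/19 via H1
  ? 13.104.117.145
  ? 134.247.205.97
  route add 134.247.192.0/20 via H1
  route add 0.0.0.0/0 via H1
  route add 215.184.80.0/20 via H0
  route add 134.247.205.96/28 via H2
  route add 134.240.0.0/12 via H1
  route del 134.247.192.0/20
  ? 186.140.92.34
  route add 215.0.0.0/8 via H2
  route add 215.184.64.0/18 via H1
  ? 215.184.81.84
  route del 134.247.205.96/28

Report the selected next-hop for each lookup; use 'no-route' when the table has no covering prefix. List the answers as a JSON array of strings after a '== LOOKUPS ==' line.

Process each operation:
  add 215.184.0.0/16 -> H1 at depth 16
  del 215.184.0.0/16 (clear depth 16)
  add 215.184.0.0/14 -> H2 at depth 14
  add 215.184.0.0/16 -> H2 at depth 16
  lookup 215.184.0.16: bits 1101011110111000 walk d0:-→d1:-→d2:-→d3:-→d4:-→d5:-→d6:-→d7:-→d8:-→d9:-→d10:-→d11:-→d12:-→d13:-→d14:H2→d15:-→d16:H2 -> H2
  lookup 215.184.0.28: bits 1101011110111000 walk d0:-→d1:-→d2:-→d3:-→d4:-→d5:-→d6:-→d7:-→d8:-→d9:-→d10:-→d11:-→d12:-→d13:-→d14:H2→d15:-→d16:H2 -> H2
  del 215.184.0.0/14 (clear depth 14)
  del 215.184.0.0/16 (clear depth 16)
  add 215.0.0.0/8 -> H0 at depth 8
  del 215.0.0.0/8 (clear depth 8)
  add 134.247.205.96/28 -> H0 at depth 28
  add 134.247.192.0/19 -> H1 at depth 19
  lookup 13.104.117.145: bits ε walk d0:- -> no-route
  lookup 134.247.205.97: bits 1000011011110111110011010110 walk d0:-→d1:-→d2:-→d3:-→d4:-→d5:-→d6:-→d7:-→d8:-→d9:-→d10:-→d11:-→d12:-→d13:-→d14:-→d15:-→d16:-→d17:-→d18:-→d19:H1→d20:-→d21:-→d22:-→d23:-→d24:-→d25:-→d26:-→d27:-→d28:H0 -> H0
  add 134.247.192.0/20 -> H1 at depth 20
  add 0.0.0.0/0 -> H1 at depth 0
  add 215.184.80.0/20 -> H0 at depth 20
  add 134.247.205.96/28 -> H2 at depth 28
  add 134.240.0.0/12 -> H1 at depth 12
  del 134.247.192.0/20 (clear depth 20)
  lookup 186.140.92.34: bits 10 walk d0:H1→d1:-→d2:- -> H1
  add 215.0.0.0/8 -> H2 at depth 8
  add 215.184.64.0/18 -> H1 at depth 18
  lookup 215.184.81.84: bits 11010111101110000101 walk d0:H1→d1:-→d2:-→d3:-→d4:-→d5:-→d6:-→d7:-→d8:H2→d9:-→d10:-→d11:-→d12:-→d13:-→d14:-→d15:-→d16:-→d17:-→d18:H1→d19:-→d20:H0 -> H0
  del 134.247.205.96/28 (clear depth 28)

== LOOKUPS ==
["H2","H2","no-route","H0","H1","H0"]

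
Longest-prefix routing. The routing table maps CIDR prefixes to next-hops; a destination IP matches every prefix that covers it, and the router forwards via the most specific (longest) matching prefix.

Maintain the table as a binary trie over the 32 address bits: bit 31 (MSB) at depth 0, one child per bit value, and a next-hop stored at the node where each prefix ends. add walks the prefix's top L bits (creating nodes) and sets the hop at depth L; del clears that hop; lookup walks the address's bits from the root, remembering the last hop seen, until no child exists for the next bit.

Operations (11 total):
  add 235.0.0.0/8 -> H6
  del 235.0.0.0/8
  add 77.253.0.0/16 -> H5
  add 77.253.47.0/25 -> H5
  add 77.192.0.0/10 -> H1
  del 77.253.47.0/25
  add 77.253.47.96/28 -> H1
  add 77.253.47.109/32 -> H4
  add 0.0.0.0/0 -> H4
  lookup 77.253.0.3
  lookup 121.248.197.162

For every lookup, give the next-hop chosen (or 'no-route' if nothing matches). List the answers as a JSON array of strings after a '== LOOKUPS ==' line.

Apply in order:
  + 235.0.0.0/8 (H6) depth=8
  - 235.0.0.0/8 clear@8
  + 77.253.0.0/16 (H5) depth=16
  + 77.253.47.0/25 (H5) depth=25
  + 77.192.0.0/10 (H1) depth=10
  - 77.253.47.0/25 clear@25
  + 77.253.47.96/28 (H1) depth=28
  + 77.253.47.109/32 (H4) depth=32
  + 0.0.0.0/0 (H4) depth=0
  ? 77.253.0.3  path d0:H4→d1:-→d2:-→d3:-→d4:-→d5:-→d6:-→d7:-→d8:-→d9:-→d10:H1→d11:-→d12:-→d13:-→d14:-→d15:-→d16:H5→d17:-→d18:-  best=H5
  ? 121.248.197.162  path d0:H4→d1:-→d2:-  best=H4

== LOOKUPS ==
["H5","H4"]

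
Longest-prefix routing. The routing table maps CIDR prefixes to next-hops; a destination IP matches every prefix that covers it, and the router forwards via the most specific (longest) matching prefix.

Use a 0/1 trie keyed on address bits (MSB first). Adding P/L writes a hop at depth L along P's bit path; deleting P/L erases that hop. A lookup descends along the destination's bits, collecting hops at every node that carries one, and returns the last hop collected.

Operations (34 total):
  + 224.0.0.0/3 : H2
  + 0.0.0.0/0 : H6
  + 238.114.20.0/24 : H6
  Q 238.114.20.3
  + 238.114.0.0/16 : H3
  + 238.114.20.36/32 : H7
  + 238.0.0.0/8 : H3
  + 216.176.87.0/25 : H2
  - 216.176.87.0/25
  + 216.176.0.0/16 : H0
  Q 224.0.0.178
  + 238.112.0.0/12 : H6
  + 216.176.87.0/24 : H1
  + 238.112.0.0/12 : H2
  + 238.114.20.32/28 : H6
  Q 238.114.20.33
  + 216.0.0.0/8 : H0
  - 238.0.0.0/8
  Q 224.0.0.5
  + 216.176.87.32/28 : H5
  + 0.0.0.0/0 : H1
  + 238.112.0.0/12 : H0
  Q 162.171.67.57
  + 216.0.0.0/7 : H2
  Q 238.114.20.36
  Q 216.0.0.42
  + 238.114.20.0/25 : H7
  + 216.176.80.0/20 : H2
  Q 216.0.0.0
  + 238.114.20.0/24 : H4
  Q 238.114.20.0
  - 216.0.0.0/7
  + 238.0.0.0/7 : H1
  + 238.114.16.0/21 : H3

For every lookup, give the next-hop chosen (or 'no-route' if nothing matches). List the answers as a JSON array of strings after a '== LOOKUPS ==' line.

Process each operation:
  + 224.0.0.0/3 (H2) depth=3
  + 0.0.0.0/0 (H6) depth=0
  + 238.114.20.0/24 (H6) depth=24
  ? 238.114.20.3  path d0:H6→d1:-→d2:-→d3:H2→d4:-→d5:-→d6:-→d7:-→d8:-→d9:-→d10:-→d11:-→d12:-→d13:-→d14:-→d15:-→d16:-→d17:-→d18:-→d19:-→d20:-→d21:-→d22:-→d23:-→d24:H6  best=H6
  + 238.114.0.0/16 (H3) depth=16
  + 238.114.20.36/32 (H7) depth=32
  + 238.0.0.0/8 (H3) depth=8
  + 216.176.87.0/25 (H2) depth=25
  - 216.176.87.0/25 clear@25
  + 216.176.0.0/16 (H0) depth=16
  ? 224.0.0.178  path d0:H6→d1:-→d2:-→d3:H2→d4:-  best=H2
  + 238.112.0.0/12 (H6) depth=12
  + 216.176.87.0/24 (H1) depth=24
  + 238.112.0.0/12 (H2) depth=12
  + 238.114.20.32/28 (H6) depth=28
  ? 238.114.20.33  path d0:H6→d1:-→d2:-→d3:H2→d4:-→d5:-→d6:-→d7:-→d8:H3→d9:-→d10:-→d11:-→d12:H2→d13:-→d14:-→d15:-→d16:H3→d17:-→d18:-→d19:-→d20:-→d21:-→d22:-→d23:-→d24:H6→d25:-→d26:-→d27:-→d28:H6→d29:-  best=H6
  + 216.0.0.0/8 (H0) depth=8
  - 238.0.0.0/8 clear@8
  ? 224.0.0.5  path d0:H6→d1:-→d2:-→d3:H2→d4:-  best=H2
  + 216.176.87.32/28 (H5) depth=28
  + 0.0.0.0/0 (H1) depth=0
  + 238.112.0.0/12 (H0) depth=12
  ? 162.171.67.57  path d0:H1→d1:-  best=H1
  + 216.0.0.0/7 (H2) depth=7
  ? 238.114.20.36  path d0:H1→d1:-→d2:-→d3:H2→d4:-→d5:-→d6:-→d7:-→d8:-→d9:-→d10:-→d11:-→d12:H0→d13:-→d14:-→d15:-→d16:H3→d17:-→d18:-→d19:-→d20:-→d21:-→d22:-→d23:-→d24:H6→d25:-→d26:-→d27:-→d28:H6→d29:-→d30:-→d31:-→d32:H7  best=H7
  ? 216.0.0.42  path d0:H1→d1:-→d2:-→d3:-→d4:-→d5:-→d6:-→d7:H2→d8:H0  best=H0
  + 238.114.20.0/25 (H7) depth=25
  + 216.176.80.0/20 (H2) depth=20
  ? 216.0.0.0  path d0:H1→d1:-→d2:-→d3:-→d4:-→d5:-→d6:-→d7:H2→d8:H0  best=H0
  + 238.114.20.0/24 (H4) depth=24
  ? 238.114.20.0  path d0:H1→d1:-→d2:-→d3:H2→d4:-→d5:-→d6:-→d7:-→d8:-→d9:-→d10:-→d11:-→d12:H0→d13:-→d14:-→d15:-→d16:H3→d17:-→d18:-→d19:-→d20:-→d21:-→d22:-→d23:-→d24:H4→d25:H7→d26:-  best=H7
  - 216.0.0.0/7 clear@7
  + 238.0.0.0/7 (H1) depth=7
  + 238.114.16.0/21 (H3) depth=21

== LOOKUPS ==
["H6","H2","H6","H2","H1","H7","H0","H0","H7"]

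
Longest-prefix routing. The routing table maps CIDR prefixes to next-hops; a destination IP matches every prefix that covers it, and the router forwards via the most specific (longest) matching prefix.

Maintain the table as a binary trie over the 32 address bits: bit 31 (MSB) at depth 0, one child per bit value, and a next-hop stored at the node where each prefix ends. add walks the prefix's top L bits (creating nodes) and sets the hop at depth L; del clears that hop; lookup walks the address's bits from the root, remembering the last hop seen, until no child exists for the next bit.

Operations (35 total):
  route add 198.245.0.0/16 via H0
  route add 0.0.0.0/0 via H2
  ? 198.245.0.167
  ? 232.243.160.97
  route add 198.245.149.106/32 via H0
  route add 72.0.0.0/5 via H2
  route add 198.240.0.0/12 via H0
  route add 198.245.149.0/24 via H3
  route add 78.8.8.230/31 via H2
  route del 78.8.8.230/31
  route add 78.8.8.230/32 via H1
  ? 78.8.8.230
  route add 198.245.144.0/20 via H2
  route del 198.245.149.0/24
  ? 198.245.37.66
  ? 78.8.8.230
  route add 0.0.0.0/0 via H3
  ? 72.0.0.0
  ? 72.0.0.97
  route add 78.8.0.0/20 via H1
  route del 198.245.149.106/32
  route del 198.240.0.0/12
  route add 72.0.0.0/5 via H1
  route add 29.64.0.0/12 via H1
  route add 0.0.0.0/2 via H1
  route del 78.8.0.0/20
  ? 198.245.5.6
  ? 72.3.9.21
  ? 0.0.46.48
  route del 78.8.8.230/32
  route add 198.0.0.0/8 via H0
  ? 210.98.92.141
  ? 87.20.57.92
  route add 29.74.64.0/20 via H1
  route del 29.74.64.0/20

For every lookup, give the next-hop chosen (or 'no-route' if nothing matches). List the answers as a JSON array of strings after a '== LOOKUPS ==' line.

Trace:
  add 198.245.0.0/16 -> H0 at depth 16
  add 0.0.0.0/0 -> H2 at depth 0
  lookup 198.245.0.167: bits 1100011011110101 walk d0:H2→d1:-→d2:-→d3:-→d4:-→d5:-→d6:-→d7:-→d8:-→d9:-→d10:-→d11:-→d12:-→d13:-→d14:-→d15:-→d16:H0 -> H0
  lookup 232.243.160.97: bits 11 walk d0:H2→d1:-→d2:- -> H2
  add 198.245.149.106/32 -> H0 at depth 32
  add 72.0.0.0/5 -> H2 at depth 5
  add 198.240.0.0/12 -> H0 at depth 12
  add 198.245.149.0/24 -> H3 at depth 24
  add 78.8.8.230/31 -> H2 at depth 31
  - 78.8.8.230/31 clear@31
  add 78.8.8.230/32 -> H1 at depth 32
  lookup 78.8.8.230: bits 01001110000010000000100011100110 walk d0:H2→d1:-→d2:-→d3:-→d4:-→d5:H2→d6:-→d7:-→d8:-→d9:-→d10:-→d11:-→d12:-→d13:-→d14:-→d15:-→d16:-→d17:-→d18:-→d19:-→d20:-→d21:-→d22:-→d23:-→d24:-→d25:-→d26:-→d27:-→d28:-→d29:-→d30:-→d31:-→d32:H1 -> H1
  add 198.245.144.0/20 -> H2 at depth 20
  - 198.245.149.0/24 clear@24
  lookup 198.245.37.66: bits 1100011011110101 walk d0:H2→d1:-→d2:-→d3:-→d4:-→d5:-→d6:-→d7:-→d8:-→d9:-→d10:-→d11:-→d12:H0→d13:-→d14:-→d15:-→d16:H0 -> H0
  lookup 78.8.8.230: bits 01001110000010000000100011100110 walk d0:H2→d1:-→d2:-→d3:-→d4:-→d5:H2→d6:-→d7:-→d8:-→d9:-→d10:-→d11:-→d12:-→d13:-→d14:-→d15:-→d16:-→d17:-→d18:-→d19:-→d20:-→d21:-→d22:-→d23:-→d24:-→d25:-→d26:-→d27:-→d28:-→d29:-→d30:-→d31:-→d32:H1 -> H1
  add 0.0.0.0/0 -> H3 at depth 0
  lookup 72.0.0.0: bits 01001 walk d0:H3→d1:-→d2:-→d3:-→d4:-→d5:H2 -> H2
  lookup 72.0.0.97: bits 01001 walk d0:H3→d1:-→d2:-→d3:-→d4:-→d5:H2 -> H2
  add 78.8.0.0/20 -> H1 at depth 20
  - 198.245.149.106/32 clear@32
  - 198.240.0.0/12 clear@12
  add 72.0.0.0/5 -> H1 at depth 5
  add 29.64.0.0/12 -> H1 at depth 12
  add 0.0.0.0/2 -> H1 at depth 2
  - 78.8.0.0/20 clear@20
  lookup 198.245.5.6: bits 1100011011110101 walk d0:H3→d1:-→d2:-→d3:-→d4:-→d5:-→d6:-→d7:-→d8:-→d9:-→d10:-→d11:-→d12:-→d13:-→d14:-→d15:-→d16:H0 -> H0
  lookup 72.3.9.21: bits 01001 walk d0:H3→d1:-→d2:-→d3:-→d4:-→d5:H1 -> H1
  lookup 0.0.46.48: bits 000 walk d0:H3→d1:-→d2:H1→d3:- -> H1
  - 78.8.8.230/32 clear@32
  add 198.0.0.0/8 -> H0 at depth 8
  lookup 210.98.92.141: bits 110 walk d0:H3→d1:-→d2:-→d3:- -> H3
  lookup 87.20.57.92: bits 010 walk d0:H3→d1:-→d2:-→d3:- -> H3
  add 29.74.64.0/20 -> H1 at depth 20
  - 29.74.64.0/20 clear@20

== LOOKUPS ==
["H0","H2","H1","H0","H1","H2","H2","H0","H1","H1","H3","H3"]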